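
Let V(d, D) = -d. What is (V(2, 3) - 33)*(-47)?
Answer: 1645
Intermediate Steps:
(V(2, 3) - 33)*(-47) = (-1*2 - 33)*(-47) = (-2 - 33)*(-47) = -35*(-47) = 1645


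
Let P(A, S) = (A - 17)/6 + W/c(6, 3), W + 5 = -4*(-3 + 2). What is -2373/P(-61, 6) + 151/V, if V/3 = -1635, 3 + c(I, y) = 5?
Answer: 862039/4905 ≈ 175.75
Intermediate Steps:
c(I, y) = 2 (c(I, y) = -3 + 5 = 2)
V = -4905 (V = 3*(-1635) = -4905)
W = -1 (W = -5 - 4*(-3 + 2) = -5 - 4*(-1) = -5 + 4 = -1)
P(A, S) = -10/3 + A/6 (P(A, S) = (A - 17)/6 - 1/2 = (-17 + A)*(⅙) - 1*½ = (-17/6 + A/6) - ½ = -10/3 + A/6)
-2373/P(-61, 6) + 151/V = -2373/(-10/3 + (⅙)*(-61)) + 151/(-4905) = -2373/(-10/3 - 61/6) + 151*(-1/4905) = -2373/(-27/2) - 151/4905 = -2373*(-2/27) - 151/4905 = 1582/9 - 151/4905 = 862039/4905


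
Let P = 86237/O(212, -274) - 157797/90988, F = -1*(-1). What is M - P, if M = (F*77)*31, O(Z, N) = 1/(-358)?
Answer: 2809275858001/90988 ≈ 3.0875e+7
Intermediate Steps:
O(Z, N) = -1/358
F = 1
M = 2387 (M = (1*77)*31 = 77*31 = 2387)
P = -2809058669645/90988 (P = 86237/(-1/358) - 157797/90988 = 86237*(-358) - 157797*1/90988 = -30872846 - 157797/90988 = -2809058669645/90988 ≈ -3.0873e+7)
M - P = 2387 - 1*(-2809058669645/90988) = 2387 + 2809058669645/90988 = 2809275858001/90988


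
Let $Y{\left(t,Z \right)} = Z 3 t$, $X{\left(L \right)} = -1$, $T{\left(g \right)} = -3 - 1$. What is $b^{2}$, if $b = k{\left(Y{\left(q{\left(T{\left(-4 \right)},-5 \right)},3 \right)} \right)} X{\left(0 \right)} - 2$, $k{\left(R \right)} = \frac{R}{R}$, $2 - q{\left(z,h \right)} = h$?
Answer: $9$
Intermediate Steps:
$T{\left(g \right)} = -4$
$q{\left(z,h \right)} = 2 - h$
$Y{\left(t,Z \right)} = 3 Z t$
$k{\left(R \right)} = 1$
$b = -3$ ($b = 1 \left(-1\right) - 2 = -1 - 2 = -3$)
$b^{2} = \left(-3\right)^{2} = 9$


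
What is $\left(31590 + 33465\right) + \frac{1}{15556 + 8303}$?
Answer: $\frac{1552147246}{23859} \approx 65055.0$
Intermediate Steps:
$\left(31590 + 33465\right) + \frac{1}{15556 + 8303} = 65055 + \frac{1}{23859} = \frac{1552147246}{23859}$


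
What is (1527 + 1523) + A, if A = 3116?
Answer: 6166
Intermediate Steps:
(1527 + 1523) + A = (1527 + 1523) + 3116 = 3050 + 3116 = 6166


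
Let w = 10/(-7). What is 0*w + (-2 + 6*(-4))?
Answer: -26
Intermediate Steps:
w = -10/7 (w = 10*(-1/7) = -10/7 ≈ -1.4286)
0*w + (-2 + 6*(-4)) = 0*(-10/7) + (-2 + 6*(-4)) = 0 + (-2 - 24) = 0 - 26 = -26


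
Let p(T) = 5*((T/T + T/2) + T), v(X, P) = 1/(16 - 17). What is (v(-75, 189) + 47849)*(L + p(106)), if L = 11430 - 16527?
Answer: -205602856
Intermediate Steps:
L = -5097
v(X, P) = -1 (v(X, P) = 1/(-1) = -1)
p(T) = 5 + 15*T/2 (p(T) = 5*((1 + T*(½)) + T) = 5*((1 + T/2) + T) = 5*(1 + 3*T/2) = 5 + 15*T/2)
(v(-75, 189) + 47849)*(L + p(106)) = (-1 + 47849)*(-5097 + (5 + (15/2)*106)) = 47848*(-5097 + (5 + 795)) = 47848*(-5097 + 800) = 47848*(-4297) = -205602856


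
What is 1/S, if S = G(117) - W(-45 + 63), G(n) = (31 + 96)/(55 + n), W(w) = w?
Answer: -172/2969 ≈ -0.057932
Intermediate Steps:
G(n) = 127/(55 + n)
S = -2969/172 (S = 127/(55 + 117) - (-45 + 63) = 127/172 - 1*18 = 127*(1/172) - 18 = 127/172 - 18 = -2969/172 ≈ -17.262)
1/S = 1/(-2969/172) = -172/2969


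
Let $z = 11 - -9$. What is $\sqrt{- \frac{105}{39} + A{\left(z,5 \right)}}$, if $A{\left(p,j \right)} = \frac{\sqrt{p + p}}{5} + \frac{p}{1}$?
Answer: $\frac{\sqrt{73125 + 1690 \sqrt{10}}}{65} \approx 4.3096$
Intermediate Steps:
$z = 20$ ($z = 11 + 9 = 20$)
$A{\left(p,j \right)} = p + \frac{\sqrt{2} \sqrt{p}}{5}$ ($A{\left(p,j \right)} = \sqrt{2 p} \frac{1}{5} + p 1 = \sqrt{2} \sqrt{p} \frac{1}{5} + p = \frac{\sqrt{2} \sqrt{p}}{5} + p = p + \frac{\sqrt{2} \sqrt{p}}{5}$)
$\sqrt{- \frac{105}{39} + A{\left(z,5 \right)}} = \sqrt{- \frac{105}{39} + \left(20 + \frac{\sqrt{2} \sqrt{20}}{5}\right)} = \sqrt{\left(-105\right) \frac{1}{39} + \left(20 + \frac{\sqrt{2} \cdot 2 \sqrt{5}}{5}\right)} = \sqrt{- \frac{35}{13} + \left(20 + \frac{2 \sqrt{10}}{5}\right)} = \sqrt{\frac{225}{13} + \frac{2 \sqrt{10}}{5}}$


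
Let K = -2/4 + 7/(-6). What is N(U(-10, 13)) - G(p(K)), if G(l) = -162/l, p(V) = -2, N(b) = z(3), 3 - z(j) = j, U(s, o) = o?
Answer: -81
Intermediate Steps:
z(j) = 3 - j
N(b) = 0 (N(b) = 3 - 1*3 = 3 - 3 = 0)
K = -5/3 (K = -2*¼ + 7*(-⅙) = -½ - 7/6 = -5/3 ≈ -1.6667)
N(U(-10, 13)) - G(p(K)) = 0 - (-162)/(-2) = 0 - (-162)*(-1)/2 = 0 - 1*81 = 0 - 81 = -81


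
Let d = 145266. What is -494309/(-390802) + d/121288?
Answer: 29180998331/11849898244 ≈ 2.4626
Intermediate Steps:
-494309/(-390802) + d/121288 = -494309/(-390802) + 145266/121288 = -494309*(-1/390802) + 145266*(1/121288) = 494309/390802 + 72633/60644 = 29180998331/11849898244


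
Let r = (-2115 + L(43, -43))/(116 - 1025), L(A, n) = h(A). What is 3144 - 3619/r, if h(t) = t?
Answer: 460671/296 ≈ 1556.3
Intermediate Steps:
L(A, n) = A
r = 2072/909 (r = (-2115 + 43)/(116 - 1025) = -2072/(-909) = -2072*(-1/909) = 2072/909 ≈ 2.2794)
3144 - 3619/r = 3144 - 3619/2072/909 = 3144 - 3619*909/2072 = 3144 - 1*469953/296 = 3144 - 469953/296 = 460671/296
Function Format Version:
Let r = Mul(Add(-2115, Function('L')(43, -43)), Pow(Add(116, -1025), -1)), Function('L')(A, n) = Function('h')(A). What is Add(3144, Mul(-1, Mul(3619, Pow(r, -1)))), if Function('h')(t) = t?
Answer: Rational(460671, 296) ≈ 1556.3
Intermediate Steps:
Function('L')(A, n) = A
r = Rational(2072, 909) (r = Mul(Add(-2115, 43), Pow(Add(116, -1025), -1)) = Mul(-2072, Pow(-909, -1)) = Mul(-2072, Rational(-1, 909)) = Rational(2072, 909) ≈ 2.2794)
Add(3144, Mul(-1, Mul(3619, Pow(r, -1)))) = Add(3144, Mul(-1, Mul(3619, Pow(Rational(2072, 909), -1)))) = Add(3144, Mul(-1, Mul(3619, Rational(909, 2072)))) = Add(3144, Mul(-1, Rational(469953, 296))) = Add(3144, Rational(-469953, 296)) = Rational(460671, 296)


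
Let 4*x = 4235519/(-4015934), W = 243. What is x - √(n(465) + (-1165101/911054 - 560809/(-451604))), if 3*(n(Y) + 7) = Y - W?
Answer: -4235519/16063736 - √708465162193568398898979/102858907654 ≈ -8.4468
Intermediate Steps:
n(Y) = -88 + Y/3 (n(Y) = -7 + (Y - 1*243)/3 = -7 + (Y - 243)/3 = -7 + (-243 + Y)/3 = -7 + (-81 + Y/3) = -88 + Y/3)
x = -4235519/16063736 (x = (4235519/(-4015934))/4 = (4235519*(-1/4015934))/4 = (¼)*(-4235519/4015934) = -4235519/16063736 ≈ -0.26367)
x - √(n(465) + (-1165101/911054 - 560809/(-451604))) = -4235519/16063736 - √((-88 + (⅓)*465) + (-1165101/911054 - 560809/(-451604))) = -4235519/16063736 - √((-88 + 155) + (-1165101*1/911054 - 560809*(-1/451604))) = -4235519/16063736 - √(67 + (-1165101/911054 + 560809/451604)) = -4235519/16063736 - √(67 - 7618494659/205717815308) = -4235519/16063736 - √(13775475130977/205717815308) = -4235519/16063736 - √708465162193568398898979/102858907654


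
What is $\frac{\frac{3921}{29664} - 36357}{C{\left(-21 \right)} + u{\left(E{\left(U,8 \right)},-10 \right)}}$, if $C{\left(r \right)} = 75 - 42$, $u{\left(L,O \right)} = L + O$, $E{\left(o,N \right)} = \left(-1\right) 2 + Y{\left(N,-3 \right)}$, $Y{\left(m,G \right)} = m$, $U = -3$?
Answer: $- \frac{359496709}{286752} \approx -1253.7$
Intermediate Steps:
$E{\left(o,N \right)} = -2 + N$ ($E{\left(o,N \right)} = \left(-1\right) 2 + N = -2 + N$)
$C{\left(r \right)} = 33$
$\frac{\frac{3921}{29664} - 36357}{C{\left(-21 \right)} + u{\left(E{\left(U,8 \right)},-10 \right)}} = \frac{\frac{3921}{29664} - 36357}{33 + \left(\left(-2 + 8\right) - 10\right)} = \frac{3921 \cdot \frac{1}{29664} - 36357}{33 + \left(6 - 10\right)} = \frac{\frac{1307}{9888} - 36357}{33 - 4} = - \frac{359496709}{9888 \cdot 29} = \left(- \frac{359496709}{9888}\right) \frac{1}{29} = - \frac{359496709}{286752}$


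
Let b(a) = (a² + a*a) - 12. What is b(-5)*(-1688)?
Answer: -64144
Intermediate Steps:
b(a) = -12 + 2*a² (b(a) = (a² + a²) - 12 = 2*a² - 12 = -12 + 2*a²)
b(-5)*(-1688) = (-12 + 2*(-5)²)*(-1688) = (-12 + 2*25)*(-1688) = (-12 + 50)*(-1688) = 38*(-1688) = -64144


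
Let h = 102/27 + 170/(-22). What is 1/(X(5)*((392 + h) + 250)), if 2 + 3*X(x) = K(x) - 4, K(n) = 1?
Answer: -297/315835 ≈ -0.00094036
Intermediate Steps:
h = -391/99 (h = 102*(1/27) + 170*(-1/22) = 34/9 - 85/11 = -391/99 ≈ -3.9495)
X(x) = -5/3 (X(x) = -⅔ + (1 - 4)/3 = -⅔ + (⅓)*(-3) = -⅔ - 1 = -5/3)
1/(X(5)*((392 + h) + 250)) = 1/(-5*((392 - 391/99) + 250)/3) = 1/(-5*(38417/99 + 250)/3) = 1/(-5/3*63167/99) = 1/(-315835/297) = -297/315835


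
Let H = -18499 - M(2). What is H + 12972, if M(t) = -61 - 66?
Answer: -5400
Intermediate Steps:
M(t) = -127
H = -18372 (H = -18499 - 1*(-127) = -18499 + 127 = -18372)
H + 12972 = -18372 + 12972 = -5400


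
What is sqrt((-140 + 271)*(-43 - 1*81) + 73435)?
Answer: sqrt(57191) ≈ 239.15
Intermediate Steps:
sqrt((-140 + 271)*(-43 - 1*81) + 73435) = sqrt(131*(-43 - 81) + 73435) = sqrt(131*(-124) + 73435) = sqrt(-16244 + 73435) = sqrt(57191)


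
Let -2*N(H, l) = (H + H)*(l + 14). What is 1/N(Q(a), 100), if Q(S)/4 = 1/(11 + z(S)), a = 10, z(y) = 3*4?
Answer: -23/456 ≈ -0.050439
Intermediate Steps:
z(y) = 12
Q(S) = 4/23 (Q(S) = 4/(11 + 12) = 4/23)
N(H, l) = -H*(14 + l) (N(H, l) = -(H + H)*(l + 14)/2 = -2*H*(14 + l)/2 = -H*(14 + l))
1/N(Q(a), 100) = 1/(-1*4/23*(14 + 100)) = 1/(-1*4/23*114) = 1/(-456/23) = -23/456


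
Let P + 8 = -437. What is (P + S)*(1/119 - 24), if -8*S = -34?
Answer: 5033365/476 ≈ 10574.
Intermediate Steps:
P = -445 (P = -8 - 437 = -445)
S = 17/4 (S = -⅛*(-34) = 17/4 ≈ 4.2500)
(P + S)*(1/119 - 24) = (-445 + 17/4)*(1/119 - 24) = -1763*(1/119 - 24)/4 = -1763/4*(-2855/119) = 5033365/476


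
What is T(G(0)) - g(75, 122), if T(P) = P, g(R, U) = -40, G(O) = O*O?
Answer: 40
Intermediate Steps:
G(O) = O²
T(G(0)) - g(75, 122) = 0² - 1*(-40) = 0 + 40 = 40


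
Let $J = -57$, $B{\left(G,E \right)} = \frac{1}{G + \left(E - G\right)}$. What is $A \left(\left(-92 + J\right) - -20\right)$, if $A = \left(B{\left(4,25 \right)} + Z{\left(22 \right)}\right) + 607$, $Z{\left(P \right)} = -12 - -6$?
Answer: $- \frac{1938354}{25} \approx -77534.0$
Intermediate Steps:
$Z{\left(P \right)} = -6$ ($Z{\left(P \right)} = -12 + 6 = -6$)
$B{\left(G,E \right)} = \frac{1}{E}$
$A = \frac{15026}{25}$ ($A = \left(\frac{1}{25} - 6\right) + 607 = - \frac{149}{25} + 607 = \frac{15026}{25} \approx 601.04$)
$A \left(\left(-92 + J\right) - -20\right) = \frac{15026 \left(\left(-92 - 57\right) - -20\right)}{25} = \frac{15026 \left(-149 + \left(-5 + 25\right)\right)}{25} = \frac{15026 \left(-149 + 20\right)}{25} = \frac{15026}{25} \left(-129\right) = - \frac{1938354}{25}$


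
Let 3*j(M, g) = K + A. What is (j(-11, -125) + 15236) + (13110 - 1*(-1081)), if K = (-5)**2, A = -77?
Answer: 88229/3 ≈ 29410.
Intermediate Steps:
K = 25
j(M, g) = -52/3 (j(M, g) = (25 - 77)/3 = (1/3)*(-52) = -52/3)
(j(-11, -125) + 15236) + (13110 - 1*(-1081)) = (-52/3 + 15236) + (13110 - 1*(-1081)) = 45656/3 + (13110 + 1081) = 45656/3 + 14191 = 88229/3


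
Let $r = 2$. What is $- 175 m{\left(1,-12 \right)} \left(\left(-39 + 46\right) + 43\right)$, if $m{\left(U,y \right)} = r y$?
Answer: $210000$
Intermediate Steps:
$m{\left(U,y \right)} = 2 y$
$- 175 m{\left(1,-12 \right)} \left(\left(-39 + 46\right) + 43\right) = - 175 \cdot 2 \left(-12\right) \left(\left(-39 + 46\right) + 43\right) = \left(-175\right) \left(-24\right) \left(7 + 43\right) = 4200 \cdot 50 = 210000$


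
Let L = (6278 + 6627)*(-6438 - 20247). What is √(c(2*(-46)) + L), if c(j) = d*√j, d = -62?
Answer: √(-344369925 - 124*I*√23) ≈ 0.e-2 - 18557.0*I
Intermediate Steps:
c(j) = -62*√j
L = -344369925 (L = 12905*(-26685) = -344369925)
√(c(2*(-46)) + L) = √(-62*2*I*√23 - 344369925) = √(-124*I*√23 - 344369925) = √(-344369925 - 124*I*√23)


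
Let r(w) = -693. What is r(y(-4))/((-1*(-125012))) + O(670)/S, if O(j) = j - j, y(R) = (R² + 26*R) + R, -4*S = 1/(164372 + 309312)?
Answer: -693/125012 ≈ -0.0055435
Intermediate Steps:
S = -1/1894736 (S = -1/(4*(164372 + 309312)) = -¼/473684 = -¼*1/473684 = -1/1894736 ≈ -5.2778e-7)
y(R) = R² + 27*R
O(j) = 0
r(y(-4))/((-1*(-125012))) + O(670)/S = -693/((-1*(-125012))) + 0/(-1/1894736) = -693/125012 + 0*(-1894736) = -693*1/125012 + 0 = -693/125012 + 0 = -693/125012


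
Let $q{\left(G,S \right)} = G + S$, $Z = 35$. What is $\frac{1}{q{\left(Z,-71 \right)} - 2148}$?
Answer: $- \frac{1}{2184} \approx -0.00045788$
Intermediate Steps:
$\frac{1}{q{\left(Z,-71 \right)} - 2148} = \frac{1}{\left(35 - 71\right) - 2148} = \frac{1}{-36 - 2148} = \frac{1}{-2184} = - \frac{1}{2184}$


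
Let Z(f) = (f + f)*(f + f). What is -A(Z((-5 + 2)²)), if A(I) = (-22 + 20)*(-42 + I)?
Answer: 564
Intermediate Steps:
Z(f) = 4*f² (Z(f) = (2*f)*(2*f) = 4*f²)
A(I) = 84 - 2*I (A(I) = -2*(-42 + I) = 84 - 2*I)
-A(Z((-5 + 2)²)) = -(84 - 8*((-5 + 2)²)²) = -(84 - 8*((-3)²)²) = -(84 - 8*9²) = -(84 - 8*81) = -(84 - 2*324) = -(84 - 648) = -1*(-564) = 564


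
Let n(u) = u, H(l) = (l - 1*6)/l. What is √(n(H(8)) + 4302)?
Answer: √17209/2 ≈ 65.592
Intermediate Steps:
H(l) = (-6 + l)/l (H(l) = (l - 6)/l = (-6 + l)/l)
√(n(H(8)) + 4302) = √((-6 + 8)/8 + 4302) = √((⅛)*2 + 4302) = √(¼ + 4302) = √(17209/4) = √17209/2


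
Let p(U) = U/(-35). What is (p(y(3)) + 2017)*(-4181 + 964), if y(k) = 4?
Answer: -227091247/35 ≈ -6.4883e+6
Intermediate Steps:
p(U) = -U/35 (p(U) = U*(-1/35) = -U/35)
(p(y(3)) + 2017)*(-4181 + 964) = (-1/35*4 + 2017)*(-4181 + 964) = (-4/35 + 2017)*(-3217) = (70591/35)*(-3217) = -227091247/35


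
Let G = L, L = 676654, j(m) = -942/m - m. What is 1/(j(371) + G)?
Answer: 371/250900051 ≈ 1.4787e-6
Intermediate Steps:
j(m) = -m - 942/m
G = 676654
1/(j(371) + G) = 1/((-1*371 - 942/371) + 676654) = 1/((-371 - 942*1/371) + 676654) = 1/((-371 - 942/371) + 676654) = 1/(-138583/371 + 676654) = 1/(250900051/371) = 371/250900051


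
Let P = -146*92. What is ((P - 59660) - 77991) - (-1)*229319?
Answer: 78236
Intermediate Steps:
P = -13432
((P - 59660) - 77991) - (-1)*229319 = ((-13432 - 59660) - 77991) - (-1)*229319 = (-73092 - 77991) - 1*(-229319) = -151083 + 229319 = 78236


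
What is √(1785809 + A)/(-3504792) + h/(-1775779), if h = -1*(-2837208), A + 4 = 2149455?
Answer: -2837208/1775779 - √983815/1752396 ≈ -1.5983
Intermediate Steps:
A = 2149451 (A = -4 + 2149455 = 2149451)
h = 2837208
√(1785809 + A)/(-3504792) + h/(-1775779) = √(1785809 + 2149451)/(-3504792) + 2837208/(-1775779) = √3935260*(-1/3504792) + 2837208*(-1/1775779) = (2*√983815)*(-1/3504792) - 2837208/1775779 = -√983815/1752396 - 2837208/1775779 = -2837208/1775779 - √983815/1752396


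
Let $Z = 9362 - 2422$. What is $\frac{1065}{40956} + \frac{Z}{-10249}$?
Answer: $- \frac{91106485}{139919348} \approx -0.65114$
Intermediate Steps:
$Z = 6940$
$\frac{1065}{40956} + \frac{Z}{-10249} = \frac{1065}{40956} + \frac{6940}{-10249} = 1065 \cdot \frac{1}{40956} + 6940 \left(- \frac{1}{10249}\right) = \frac{355}{13652} - \frac{6940}{10249} = - \frac{91106485}{139919348}$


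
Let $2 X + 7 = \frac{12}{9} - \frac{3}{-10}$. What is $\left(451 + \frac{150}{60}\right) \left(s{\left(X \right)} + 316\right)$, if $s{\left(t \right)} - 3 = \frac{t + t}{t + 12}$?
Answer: $\frac{161445093}{1118} \approx 1.4441 \cdot 10^{5}$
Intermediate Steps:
$X = - \frac{161}{60}$ ($X = - \frac{7}{2} + \frac{\frac{12}{9} - \frac{3}{-10}}{2} = - \frac{7}{2} + \frac{12 \cdot \frac{1}{9} - - \frac{3}{10}}{2} = - \frac{7}{2} + \frac{\frac{4}{3} + \frac{3}{10}}{2} = - \frac{7}{2} + \frac{1}{2} \cdot \frac{49}{30} = - \frac{7}{2} + \frac{49}{60} = - \frac{161}{60} \approx -2.6833$)
$s{\left(t \right)} = 3 + \frac{2 t}{12 + t}$ ($s{\left(t \right)} = 3 + \frac{t + t}{t + 12} = 3 + \frac{2 t}{12 + t}$)
$\left(451 + \frac{150}{60}\right) \left(s{\left(X \right)} + 316\right) = \left(451 + \frac{150}{60}\right) \left(\frac{36 + 5 \left(- \frac{161}{60}\right)}{12 - \frac{161}{60}} + 316\right) = \left(451 + 150 \cdot \frac{1}{60}\right) \left(\frac{36 - \frac{161}{12}}{\frac{559}{60}} + 316\right) = \left(451 + \frac{5}{2}\right) \left(\frac{60}{559} \cdot \frac{271}{12} + 316\right) = \frac{907 \left(\frac{1355}{559} + 316\right)}{2} = \frac{907}{2} \cdot \frac{177999}{559} = \frac{161445093}{1118}$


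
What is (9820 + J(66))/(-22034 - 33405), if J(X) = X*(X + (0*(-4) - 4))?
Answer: -13912/55439 ≈ -0.25094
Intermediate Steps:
J(X) = X*(-4 + X) (J(X) = X*(X + (0 - 4)) = X*(X - 4) = X*(-4 + X))
(9820 + J(66))/(-22034 - 33405) = (9820 + 66*(-4 + 66))/(-22034 - 33405) = (9820 + 66*62)/(-55439) = (9820 + 4092)*(-1/55439) = 13912*(-1/55439) = -13912/55439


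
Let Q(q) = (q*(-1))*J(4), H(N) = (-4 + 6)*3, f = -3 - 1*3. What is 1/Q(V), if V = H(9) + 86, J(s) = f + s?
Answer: 1/184 ≈ 0.0054348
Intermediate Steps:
f = -6 (f = -3 - 3 = -6)
J(s) = -6 + s
H(N) = 6 (H(N) = 2*3 = 6)
V = 92 (V = 6 + 86 = 92)
Q(q) = 2*q (Q(q) = (q*(-1))*(-6 + 4) = -q*(-2) = 2*q)
1/Q(V) = 1/(2*92) = 1/184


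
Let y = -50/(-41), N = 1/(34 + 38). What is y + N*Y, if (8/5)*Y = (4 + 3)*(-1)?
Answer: 27365/23616 ≈ 1.1587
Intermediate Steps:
Y = -35/8 (Y = 5*((4 + 3)*(-1))/8 = 5*(7*(-1))/8 = (5/8)*(-7) = -35/8 ≈ -4.3750)
N = 1/72 ≈ 0.013889
y = 50/41 (y = -50*(-1/41) = 50/41 ≈ 1.2195)
y + N*Y = 50/41 + (1/72)*(-35/8) = 50/41 - 35/576 = 27365/23616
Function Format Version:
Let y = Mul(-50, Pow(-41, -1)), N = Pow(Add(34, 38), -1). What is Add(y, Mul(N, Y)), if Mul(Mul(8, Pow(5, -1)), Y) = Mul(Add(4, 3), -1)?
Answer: Rational(27365, 23616) ≈ 1.1587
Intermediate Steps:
Y = Rational(-35, 8) (Y = Mul(Rational(5, 8), Mul(Add(4, 3), -1)) = Mul(Rational(5, 8), Mul(7, -1)) = Mul(Rational(5, 8), -7) = Rational(-35, 8) ≈ -4.3750)
N = Rational(1, 72) (N = Pow(72, -1) = Rational(1, 72) ≈ 0.013889)
y = Rational(50, 41) (y = Mul(-50, Rational(-1, 41)) = Rational(50, 41) ≈ 1.2195)
Add(y, Mul(N, Y)) = Add(Rational(50, 41), Mul(Rational(1, 72), Rational(-35, 8))) = Add(Rational(50, 41), Rational(-35, 576)) = Rational(27365, 23616)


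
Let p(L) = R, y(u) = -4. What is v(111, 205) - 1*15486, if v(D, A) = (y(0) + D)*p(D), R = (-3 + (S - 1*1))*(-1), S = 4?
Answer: -15486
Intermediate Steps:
R = 0 (R = (-3 + (4 - 1*1))*(-1) = (-3 + (4 - 1))*(-1) = (-3 + 3)*(-1) = 0*(-1) = 0)
p(L) = 0
v(D, A) = 0 (v(D, A) = (-4 + D)*0 = 0)
v(111, 205) - 1*15486 = 0 - 1*15486 = 0 - 15486 = -15486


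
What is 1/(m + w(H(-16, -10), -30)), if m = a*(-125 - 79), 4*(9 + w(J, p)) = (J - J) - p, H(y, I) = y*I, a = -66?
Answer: 2/26925 ≈ 7.4280e-5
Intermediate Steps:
H(y, I) = I*y
w(J, p) = -9 - p/4 (w(J, p) = -9 + ((J - J) - p)/4 = -9 + (0 - p)/4 = -9 + (-p)/4 = -9 - p/4)
m = 13464 (m = -66*(-125 - 79) = -66*(-204) = 13464)
1/(m + w(H(-16, -10), -30)) = 1/(13464 + (-9 - 1/4*(-30))) = 1/(13464 + (-9 + 15/2)) = 1/(13464 - 3/2) = 1/(26925/2) = 2/26925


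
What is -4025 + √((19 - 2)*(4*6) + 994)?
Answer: -4025 + √1402 ≈ -3987.6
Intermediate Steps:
-4025 + √((19 - 2)*(4*6) + 994) = -4025 + √(17*24 + 994) = -4025 + √(408 + 994) = -4025 + √1402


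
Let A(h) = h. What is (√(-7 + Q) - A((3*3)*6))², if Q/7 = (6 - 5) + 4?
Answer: 2944 - 216*√7 ≈ 2372.5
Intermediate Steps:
Q = 35 (Q = 7*((6 - 5) + 4) = 7*(1 + 4) = 7*5 = 35)
(√(-7 + Q) - A((3*3)*6))² = (√(-7 + 35) - 3*3*6)² = (√28 - 9*6)² = (2*√7 - 1*54)² = (2*√7 - 54)² = (-54 + 2*√7)²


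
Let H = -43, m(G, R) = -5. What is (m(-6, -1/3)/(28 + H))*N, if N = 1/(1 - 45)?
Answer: -1/132 ≈ -0.0075758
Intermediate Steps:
N = -1/44 (N = 1/(-44) = -1/44 ≈ -0.022727)
(m(-6, -1/3)/(28 + H))*N = -5/(28 - 43)*(-1/44) = -5/(-15)*(-1/44) = -5*(-1/15)*(-1/44) = (1/3)*(-1/44) = -1/132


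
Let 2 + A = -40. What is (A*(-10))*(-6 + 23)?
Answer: 7140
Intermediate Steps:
A = -42 (A = -2 - 40 = -42)
(A*(-10))*(-6 + 23) = (-42*(-10))*(-6 + 23) = 420*17 = 7140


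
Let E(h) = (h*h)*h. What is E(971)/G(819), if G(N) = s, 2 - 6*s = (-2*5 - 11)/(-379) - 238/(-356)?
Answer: 123522734590564/28695 ≈ 4.3047e+9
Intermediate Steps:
s = 28695/134924 (s = ⅓ - ((-2*5 - 11)/(-379) - 238/(-356))/6 = ⅓ - ((-10 - 11)*(-1/379) - 238*(-1/356))/6 = ⅓ - (-21*(-1/379) + 119/178)/6 = ⅓ - (21/379 + 119/178)/6 = ⅓ - ⅙*48839/67462 = ⅓ - 48839/404772 = 28695/134924 ≈ 0.21268)
G(N) = 28695/134924
E(h) = h³ (E(h) = h²*h = h³)
E(971)/G(819) = 971³/(28695/134924) = 915498611*(134924/28695) = 123522734590564/28695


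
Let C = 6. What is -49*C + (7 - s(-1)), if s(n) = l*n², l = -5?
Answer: -282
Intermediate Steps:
s(n) = -5*n²
-49*C + (7 - s(-1)) = -49*6 + (7 - (-5)*(-1)²) = -294 + (7 - (-5)) = -294 + (7 - 1*(-5)) = -294 + (7 + 5) = -294 + 12 = -282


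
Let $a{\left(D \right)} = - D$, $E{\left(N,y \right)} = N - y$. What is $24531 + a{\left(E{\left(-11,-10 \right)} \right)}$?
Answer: $24532$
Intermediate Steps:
$24531 + a{\left(E{\left(-11,-10 \right)} \right)} = 24531 - \left(-11 - -10\right) = 24531 - \left(-11 + 10\right) = 24531 - -1 = 24531 + 1 = 24532$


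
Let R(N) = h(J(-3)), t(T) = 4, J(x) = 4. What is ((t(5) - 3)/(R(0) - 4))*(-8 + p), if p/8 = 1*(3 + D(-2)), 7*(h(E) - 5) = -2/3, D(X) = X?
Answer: 0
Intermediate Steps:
h(E) = 103/21 (h(E) = 5 + (-2/3)/7 = 5 + (-2*1/3)/7 = 5 + (1/7)*(-2/3) = 5 - 2/21 = 103/21)
R(N) = 103/21
p = 8 (p = 8*(1*(3 - 2)) = 8*(1*1) = 8*1 = 8)
((t(5) - 3)/(R(0) - 4))*(-8 + p) = ((4 - 3)/(103/21 - 4))*(-8 + 8) = (1/(19/21))*0 = (1*(21/19))*0 = (21/19)*0 = 0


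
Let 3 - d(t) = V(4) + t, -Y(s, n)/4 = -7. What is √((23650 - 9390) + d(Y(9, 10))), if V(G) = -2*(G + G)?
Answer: √14251 ≈ 119.38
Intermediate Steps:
Y(s, n) = 28 (Y(s, n) = -4*(-7) = 28)
V(G) = -4*G
d(t) = 19 - t (d(t) = 3 - (-4*4 + t) = 3 - (-16 + t) = 3 + (16 - t) = 19 - t)
√((23650 - 9390) + d(Y(9, 10))) = √((23650 - 9390) + (19 - 1*28)) = √(14260 + (19 - 28)) = √(14260 - 9) = √14251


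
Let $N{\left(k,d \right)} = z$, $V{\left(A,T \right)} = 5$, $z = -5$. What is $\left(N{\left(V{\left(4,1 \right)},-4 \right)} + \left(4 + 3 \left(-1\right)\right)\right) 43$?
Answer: $-172$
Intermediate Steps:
$N{\left(k,d \right)} = -5$
$\left(N{\left(V{\left(4,1 \right)},-4 \right)} + \left(4 + 3 \left(-1\right)\right)\right) 43 = \left(-5 + \left(4 + 3 \left(-1\right)\right)\right) 43 = \left(-5 + \left(4 - 3\right)\right) 43 = \left(-5 + 1\right) 43 = \left(-4\right) 43 = -172$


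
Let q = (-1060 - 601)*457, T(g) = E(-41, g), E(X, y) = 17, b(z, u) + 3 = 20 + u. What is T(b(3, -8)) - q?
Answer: 759094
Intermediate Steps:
b(z, u) = 17 + u (b(z, u) = -3 + (20 + u) = 17 + u)
T(g) = 17
q = -759077 (q = -1661*457 = -759077)
T(b(3, -8)) - q = 17 - 1*(-759077) = 17 + 759077 = 759094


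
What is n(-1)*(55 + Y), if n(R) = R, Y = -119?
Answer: 64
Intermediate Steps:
n(-1)*(55 + Y) = -(55 - 119) = -1*(-64) = 64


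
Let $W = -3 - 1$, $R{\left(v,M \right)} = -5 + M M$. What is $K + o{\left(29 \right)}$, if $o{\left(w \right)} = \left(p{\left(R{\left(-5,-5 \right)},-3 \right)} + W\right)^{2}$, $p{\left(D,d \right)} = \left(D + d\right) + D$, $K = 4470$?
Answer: $5559$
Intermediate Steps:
$R{\left(v,M \right)} = -5 + M^{2}$
$p{\left(D,d \right)} = d + 2 D$
$W = -4$ ($W = -3 - 1 = -4$)
$o{\left(w \right)} = 1089$ ($o{\left(w \right)} = \left(\left(-3 + 2 \left(-5 + \left(-5\right)^{2}\right)\right) - 4\right)^{2} = \left(\left(-3 + 2 \left(-5 + 25\right)\right) - 4\right)^{2} = \left(\left(-3 + 2 \cdot 20\right) - 4\right)^{2} = \left(\left(-3 + 40\right) - 4\right)^{2} = \left(37 - 4\right)^{2} = 33^{2} = 1089$)
$K + o{\left(29 \right)} = 4470 + 1089 = 5559$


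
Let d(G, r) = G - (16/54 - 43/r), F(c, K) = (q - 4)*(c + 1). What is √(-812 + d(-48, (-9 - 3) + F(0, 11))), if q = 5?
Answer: I*√8470077/99 ≈ 29.397*I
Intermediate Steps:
F(c, K) = 1 + c (F(c, K) = (5 - 4)*(c + 1) = 1*(1 + c) = 1 + c)
d(G, r) = -8/27 + G + 43/r (d(G, r) = G - (16*(1/54) - 43/r) = G - (8/27 - 43/r) = G + (-8/27 + 43/r) = -8/27 + G + 43/r)
√(-812 + d(-48, (-9 - 3) + F(0, 11))) = √(-812 + (-8/27 - 48 + 43/((-9 - 3) + (1 + 0)))) = √(-812 + (-8/27 - 48 + 43/(-12 + 1))) = √(-812 + (-8/27 - 48 + 43/(-11))) = √(-812 + (-8/27 - 48 + 43*(-1/11))) = √(-812 + (-8/27 - 48 - 43/11)) = √(-812 - 15505/297) = √(-256669/297) = I*√8470077/99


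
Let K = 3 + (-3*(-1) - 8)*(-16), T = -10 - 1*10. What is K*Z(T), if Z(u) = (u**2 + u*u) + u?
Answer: 64740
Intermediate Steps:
T = -20 (T = -10 - 10 = -20)
K = 83 (K = 3 + (3 - 8)*(-16) = 3 - 5*(-16) = 3 + 80 = 83)
Z(u) = u + 2*u**2 (Z(u) = (u**2 + u**2) + u = 2*u**2 + u = u + 2*u**2)
K*Z(T) = 83*(-20*(1 + 2*(-20))) = 83*(-20*(1 - 40)) = 83*(-20*(-39)) = 83*780 = 64740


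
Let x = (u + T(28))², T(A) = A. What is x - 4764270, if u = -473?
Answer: -4566245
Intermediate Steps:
x = 198025 (x = (-473 + 28)² = (-445)² = 198025)
x - 4764270 = 198025 - 4764270 = -4566245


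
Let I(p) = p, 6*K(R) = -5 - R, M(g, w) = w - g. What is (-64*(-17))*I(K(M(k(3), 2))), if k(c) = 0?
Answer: -3808/3 ≈ -1269.3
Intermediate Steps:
K(R) = -⅚ - R/6 (K(R) = (-5 - R)/6 = -⅚ - R/6)
(-64*(-17))*I(K(M(k(3), 2))) = (-64*(-17))*(-⅚ - (2 - 1*0)/6) = 1088*(-⅚ - (2 + 0)/6) = 1088*(-⅚ - ⅙*2) = 1088*(-⅚ - ⅓) = 1088*(-7/6) = -3808/3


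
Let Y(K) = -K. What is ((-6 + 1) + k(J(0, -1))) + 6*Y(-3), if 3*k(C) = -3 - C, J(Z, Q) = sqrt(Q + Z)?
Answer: 12 - I/3 ≈ 12.0 - 0.33333*I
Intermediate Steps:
k(C) = -1 - C/3 (k(C) = (-3 - C)/3 = -1 - C/3)
((-6 + 1) + k(J(0, -1))) + 6*Y(-3) = ((-6 + 1) + (-1 - sqrt(-1 + 0)/3)) + 6*(-1*(-3)) = (-5 + (-1 - I/3)) + 6*3 = (-5 + (-1 - I/3)) + 18 = (-6 - I/3) + 18 = 12 - I/3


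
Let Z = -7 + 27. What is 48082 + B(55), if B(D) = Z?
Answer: 48102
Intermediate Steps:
Z = 20
B(D) = 20
48082 + B(55) = 48082 + 20 = 48102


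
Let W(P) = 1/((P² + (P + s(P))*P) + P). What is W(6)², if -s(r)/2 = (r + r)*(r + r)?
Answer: 1/2722500 ≈ 3.6731e-7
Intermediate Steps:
s(r) = -8*r² (s(r) = -2*(r + r)*(r + r) = -2*2*r*2*r = -8*r²)
W(P) = 1/(P + P² + P*(P - 8*P²)) (W(P) = 1/((P² + (P - 8*P²)*P) + P) = 1/((P² + P*(P - 8*P²)) + P) = 1/(P + P² + P*(P - 8*P²)))
W(6)² = (1/(6*(1 - 8*6² + 2*6)))² = (1/(6*(1 - 8*36 + 12)))² = (1/(6*(1 - 288 + 12)))² = ((⅙)/(-275))² = ((⅙)*(-1/275))² = (-1/1650)² = 1/2722500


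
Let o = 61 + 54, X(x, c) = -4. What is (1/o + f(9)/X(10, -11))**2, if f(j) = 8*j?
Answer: 4280761/13225 ≈ 323.69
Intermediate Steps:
o = 115
(1/o + f(9)/X(10, -11))**2 = (1/115 + (8*9)/(-4))**2 = (1/115 + 72*(-1/4))**2 = (1/115 - 18)**2 = (-2069/115)**2 = 4280761/13225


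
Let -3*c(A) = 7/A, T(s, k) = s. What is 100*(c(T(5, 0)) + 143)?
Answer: 42760/3 ≈ 14253.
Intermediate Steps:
c(A) = -7/(3*A)
100*(c(T(5, 0)) + 143) = 100*(-7/3/5 + 143) = 100*(-7/3*1/5 + 143) = 100*(-7/15 + 143) = 100*(2138/15) = 42760/3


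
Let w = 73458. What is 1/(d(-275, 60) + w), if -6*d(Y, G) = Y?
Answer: 6/441023 ≈ 1.3605e-5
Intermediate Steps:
d(Y, G) = -Y/6
1/(d(-275, 60) + w) = 1/(-⅙*(-275) + 73458) = 1/(275/6 + 73458) = 1/(441023/6) = 6/441023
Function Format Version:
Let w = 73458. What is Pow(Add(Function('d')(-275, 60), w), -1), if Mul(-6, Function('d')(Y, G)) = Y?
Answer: Rational(6, 441023) ≈ 1.3605e-5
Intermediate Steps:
Function('d')(Y, G) = Mul(Rational(-1, 6), Y)
Pow(Add(Function('d')(-275, 60), w), -1) = Pow(Add(Mul(Rational(-1, 6), -275), 73458), -1) = Pow(Add(Rational(275, 6), 73458), -1) = Pow(Rational(441023, 6), -1) = Rational(6, 441023)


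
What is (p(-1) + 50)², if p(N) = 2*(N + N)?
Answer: 2116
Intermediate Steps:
p(N) = 4*N (p(N) = 2*(2*N) = 4*N)
(p(-1) + 50)² = (4*(-1) + 50)² = (-4 + 50)² = 46² = 2116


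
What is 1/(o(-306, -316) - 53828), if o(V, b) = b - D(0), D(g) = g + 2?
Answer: -1/54146 ≈ -1.8469e-5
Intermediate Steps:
D(g) = 2 + g
o(V, b) = -2 + b (o(V, b) = b - (2 + 0) = b - 1*2 = b - 2 = -2 + b)
1/(o(-306, -316) - 53828) = 1/((-2 - 316) - 53828) = 1/(-318 - 53828) = 1/(-54146) = -1/54146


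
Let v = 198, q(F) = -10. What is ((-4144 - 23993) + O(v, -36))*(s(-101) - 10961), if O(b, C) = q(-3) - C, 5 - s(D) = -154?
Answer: 303655022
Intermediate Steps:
s(D) = 159 (s(D) = 5 - 1*(-154) = 5 + 154 = 159)
O(b, C) = -10 - C
((-4144 - 23993) + O(v, -36))*(s(-101) - 10961) = ((-4144 - 23993) + (-10 - 1*(-36)))*(159 - 10961) = (-28137 + (-10 + 36))*(-10802) = (-28137 + 26)*(-10802) = -28111*(-10802) = 303655022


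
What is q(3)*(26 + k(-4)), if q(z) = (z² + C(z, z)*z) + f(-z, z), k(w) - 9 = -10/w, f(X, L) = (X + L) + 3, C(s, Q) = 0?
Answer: 450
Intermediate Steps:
f(X, L) = 3 + L + X (f(X, L) = (L + X) + 3 = 3 + L + X)
k(w) = 9 - 10/w
q(z) = 3 + z² (q(z) = (z² + 0*z) + (3 + z - z) = (z² + 0) + 3 = z² + 3 = 3 + z²)
q(3)*(26 + k(-4)) = (3 + 3²)*(26 + (9 - 10/(-4))) = (3 + 9)*(26 + (9 - 10*(-¼))) = 12*(26 + (9 + 5/2)) = 12*(26 + 23/2) = 12*(75/2) = 450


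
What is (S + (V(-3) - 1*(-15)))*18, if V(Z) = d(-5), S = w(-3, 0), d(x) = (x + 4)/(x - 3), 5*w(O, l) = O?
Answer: 5229/20 ≈ 261.45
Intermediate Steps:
w(O, l) = O/5
d(x) = (4 + x)/(-3 + x)
S = -3/5 (S = (1/5)*(-3) = -3/5 ≈ -0.60000)
V(Z) = 1/8 (V(Z) = (4 - 5)/(-3 - 5) = -1/(-8) = -1/8*(-1) = 1/8)
(S + (V(-3) - 1*(-15)))*18 = (-3/5 + (1/8 - 1*(-15)))*18 = (-3/5 + (1/8 + 15))*18 = (-3/5 + 121/8)*18 = (581/40)*18 = 5229/20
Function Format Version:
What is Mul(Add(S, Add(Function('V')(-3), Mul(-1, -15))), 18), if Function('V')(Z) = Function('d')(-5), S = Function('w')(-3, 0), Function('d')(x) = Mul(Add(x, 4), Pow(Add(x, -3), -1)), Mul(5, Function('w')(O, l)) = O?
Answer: Rational(5229, 20) ≈ 261.45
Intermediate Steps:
Function('w')(O, l) = Mul(Rational(1, 5), O)
Function('d')(x) = Mul(Pow(Add(-3, x), -1), Add(4, x)) (Function('d')(x) = Mul(Add(4, x), Pow(Add(-3, x), -1)) = Mul(Pow(Add(-3, x), -1), Add(4, x)))
S = Rational(-3, 5) (S = Mul(Rational(1, 5), -3) = Rational(-3, 5) ≈ -0.60000)
Function('V')(Z) = Rational(1, 8) (Function('V')(Z) = Mul(Pow(Add(-3, -5), -1), Add(4, -5)) = Mul(Pow(-8, -1), -1) = Mul(Rational(-1, 8), -1) = Rational(1, 8))
Mul(Add(S, Add(Function('V')(-3), Mul(-1, -15))), 18) = Mul(Add(Rational(-3, 5), Add(Rational(1, 8), Mul(-1, -15))), 18) = Mul(Add(Rational(-3, 5), Add(Rational(1, 8), 15)), 18) = Mul(Add(Rational(-3, 5), Rational(121, 8)), 18) = Mul(Rational(581, 40), 18) = Rational(5229, 20)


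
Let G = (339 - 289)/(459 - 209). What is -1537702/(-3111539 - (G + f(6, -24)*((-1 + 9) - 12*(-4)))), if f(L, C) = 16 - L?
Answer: 3844255/7780248 ≈ 0.49410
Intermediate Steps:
G = ⅕ (G = 50/250 = 50*(1/250) = ⅕ ≈ 0.20000)
-1537702/(-3111539 - (G + f(6, -24)*((-1 + 9) - 12*(-4)))) = -1537702/(-3111539 - (⅕ + (16 - 1*6)*((-1 + 9) - 12*(-4)))) = -1537702/(-3111539 - (⅕ + (16 - 6)*(8 + 48))) = -1537702/(-3111539 - (⅕ + 10*56)) = -1537702/(-3111539 - (⅕ + 560)) = -1537702/(-3111539 - 1*2801/5) = -1537702/(-3111539 - 2801/5) = -1537702/(-15560496/5) = -1537702*(-5/15560496) = 3844255/7780248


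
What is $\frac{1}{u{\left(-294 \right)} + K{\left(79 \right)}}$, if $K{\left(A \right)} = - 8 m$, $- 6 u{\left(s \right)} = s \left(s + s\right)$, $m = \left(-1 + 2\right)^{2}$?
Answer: $- \frac{1}{28820} \approx -3.4698 \cdot 10^{-5}$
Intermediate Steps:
$m = 1$ ($m = 1^{2} = 1$)
$u{\left(s \right)} = - \frac{s^{2}}{3}$ ($u{\left(s \right)} = - \frac{s \left(s + s\right)}{6} = - \frac{s 2 s}{6} = - \frac{2 s^{2}}{6} = - \frac{s^{2}}{3}$)
$K{\left(A \right)} = -8$ ($K{\left(A \right)} = \left(-8\right) 1 = -8$)
$\frac{1}{u{\left(-294 \right)} + K{\left(79 \right)}} = \frac{1}{- \frac{\left(-294\right)^{2}}{3} - 8} = \frac{1}{\left(- \frac{1}{3}\right) 86436 - 8} = \frac{1}{-28812 - 8} = \frac{1}{-28820} = - \frac{1}{28820}$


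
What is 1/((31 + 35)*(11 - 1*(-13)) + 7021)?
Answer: 1/8605 ≈ 0.00011621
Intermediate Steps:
1/((31 + 35)*(11 - 1*(-13)) + 7021) = 1/(66*(11 + 13) + 7021) = 1/(66*24 + 7021) = 1/(1584 + 7021) = 1/8605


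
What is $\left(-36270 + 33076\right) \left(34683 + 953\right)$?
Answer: $-113821384$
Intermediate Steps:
$\left(-36270 + 33076\right) \left(34683 + 953\right) = \left(-3194\right) 35636 = -113821384$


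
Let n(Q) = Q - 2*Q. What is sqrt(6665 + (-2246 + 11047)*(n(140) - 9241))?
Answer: 2*I*sqrt(20638879) ≈ 9086.0*I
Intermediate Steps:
n(Q) = -Q
sqrt(6665 + (-2246 + 11047)*(n(140) - 9241)) = sqrt(6665 + (-2246 + 11047)*(-1*140 - 9241)) = sqrt(6665 + 8801*(-140 - 9241)) = sqrt(6665 + 8801*(-9381)) = sqrt(6665 - 82562181) = sqrt(-82555516) = 2*I*sqrt(20638879)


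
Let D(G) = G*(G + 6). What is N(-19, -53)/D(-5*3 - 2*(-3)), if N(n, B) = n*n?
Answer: 361/27 ≈ 13.370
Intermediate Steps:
N(n, B) = n²
D(G) = G*(6 + G)
N(-19, -53)/D(-5*3 - 2*(-3)) = (-19)²/(((-5*3 - 2*(-3))*(6 + (-5*3 - 2*(-3))))) = 361/(((-15 + 6)*(6 + (-15 + 6)))) = 361/((-9*(6 - 9))) = 361/((-9*(-3))) = 361/27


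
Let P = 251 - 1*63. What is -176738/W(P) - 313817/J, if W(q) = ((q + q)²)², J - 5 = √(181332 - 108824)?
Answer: 15680780563090253/724365143906304 - 627634*√18127/72483 ≈ -1144.2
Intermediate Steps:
J = 5 + 2*√18127 (J = 5 + √(181332 - 108824) = 5 + √72508 = 5 + 2*√18127 ≈ 274.27)
P = 188 (P = 251 - 63 = 188)
W(q) = 16*q⁴ (W(q) = ((2*q)²)² = (4*q²)² = 16*q⁴)
-176738/W(P) - 313817/J = -176738/(16*188⁴) - 313817/(5 + 2*√18127) = -176738/(16*1249198336) - 313817/(5 + 2*√18127) = -176738/19987173376 - 313817/(5 + 2*√18127) = -176738*1/19987173376 - 313817/(5 + 2*√18127) = -88369/9993586688 - 313817/(5 + 2*√18127)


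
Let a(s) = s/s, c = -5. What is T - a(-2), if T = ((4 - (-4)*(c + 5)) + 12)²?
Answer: 255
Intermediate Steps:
a(s) = 1
T = 256 (T = ((4 - (-4)*(-5 + 5)) + 12)² = ((4 - (-4)*0) + 12)² = ((4 - 1*0) + 12)² = ((4 + 0) + 12)² = (4 + 12)² = 16² = 256)
T - a(-2) = 256 - 1*1 = 256 - 1 = 255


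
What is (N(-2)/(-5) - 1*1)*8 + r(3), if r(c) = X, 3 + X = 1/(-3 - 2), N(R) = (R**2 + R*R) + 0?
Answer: -24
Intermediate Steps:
N(R) = 2*R**2 (N(R) = (R**2 + R**2) + 0 = 2*R**2 + 0 = 2*R**2)
X = -16/5 (X = -3 + 1/(-3 - 2) = -3 + 1/(-5) = -3 - 1/5 = -16/5 ≈ -3.2000)
r(c) = -16/5
(N(-2)/(-5) - 1*1)*8 + r(3) = ((2*(-2)**2)/(-5) - 1*1)*8 - 16/5 = ((2*4)*(-1/5) - 1)*8 - 16/5 = (8*(-1/5) - 1)*8 - 16/5 = (-8/5 - 1)*8 - 16/5 = -13/5*8 - 16/5 = -104/5 - 16/5 = -24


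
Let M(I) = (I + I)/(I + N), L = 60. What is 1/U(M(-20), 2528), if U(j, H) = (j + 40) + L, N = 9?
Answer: 11/1140 ≈ 0.0096491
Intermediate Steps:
M(I) = 2*I/(9 + I) (M(I) = (I + I)/(I + 9) = (2*I)/(9 + I) = 2*I/(9 + I))
U(j, H) = 100 + j (U(j, H) = (j + 40) + 60 = (40 + j) + 60 = 100 + j)
1/U(M(-20), 2528) = 1/(100 + 2*(-20)/(9 - 20)) = 1/(100 + 2*(-20)/(-11)) = 1/(100 + 2*(-20)*(-1/11)) = 1/(100 + 40/11) = 1/(1140/11) = 11/1140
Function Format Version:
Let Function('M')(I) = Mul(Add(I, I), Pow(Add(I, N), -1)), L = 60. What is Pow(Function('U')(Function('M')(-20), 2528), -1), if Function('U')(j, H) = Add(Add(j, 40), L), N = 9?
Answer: Rational(11, 1140) ≈ 0.0096491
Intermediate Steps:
Function('M')(I) = Mul(2, I, Pow(Add(9, I), -1)) (Function('M')(I) = Mul(Add(I, I), Pow(Add(I, 9), -1)) = Mul(Mul(2, I), Pow(Add(9, I), -1)) = Mul(2, I, Pow(Add(9, I), -1)))
Function('U')(j, H) = Add(100, j) (Function('U')(j, H) = Add(Add(j, 40), 60) = Add(Add(40, j), 60) = Add(100, j))
Pow(Function('U')(Function('M')(-20), 2528), -1) = Pow(Add(100, Mul(2, -20, Pow(Add(9, -20), -1))), -1) = Pow(Add(100, Mul(2, -20, Pow(-11, -1))), -1) = Pow(Add(100, Mul(2, -20, Rational(-1, 11))), -1) = Pow(Add(100, Rational(40, 11)), -1) = Pow(Rational(1140, 11), -1) = Rational(11, 1140)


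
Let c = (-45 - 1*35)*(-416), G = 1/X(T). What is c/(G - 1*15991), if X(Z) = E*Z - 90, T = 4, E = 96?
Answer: -9784320/4701353 ≈ -2.0812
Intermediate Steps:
X(Z) = -90 + 96*Z (X(Z) = 96*Z - 90 = -90 + 96*Z)
G = 1/294 (G = 1/(-90 + 96*4) = 1/(-90 + 384) = 1/294 ≈ 0.0034014)
c = 33280 (c = (-45 - 35)*(-416) = -80*(-416) = 33280)
c/(G - 1*15991) = 33280/(1/294 - 1*15991) = 33280/(1/294 - 15991) = 33280/(-4701353/294) = 33280*(-294/4701353) = -9784320/4701353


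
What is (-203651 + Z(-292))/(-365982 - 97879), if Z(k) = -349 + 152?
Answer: 203848/463861 ≈ 0.43946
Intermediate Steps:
Z(k) = -197
(-203651 + Z(-292))/(-365982 - 97879) = (-203651 - 197)/(-365982 - 97879) = -203848/(-463861) = -203848*(-1/463861) = 203848/463861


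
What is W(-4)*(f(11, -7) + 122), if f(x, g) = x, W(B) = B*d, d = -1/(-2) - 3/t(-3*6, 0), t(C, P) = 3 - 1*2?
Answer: 1330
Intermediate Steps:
t(C, P) = 1 (t(C, P) = 3 - 2 = 1)
d = -5/2 (d = -1/(-2) - 3/1 = -1*(-1/2) - 3*1 = 1/2 - 3 = -5/2 ≈ -2.5000)
W(B) = -5*B/2 (W(B) = B*(-5/2) = -5*B/2)
W(-4)*(f(11, -7) + 122) = (-5/2*(-4))*(11 + 122) = 10*133 = 1330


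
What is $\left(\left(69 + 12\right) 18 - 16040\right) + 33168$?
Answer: $18586$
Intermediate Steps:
$\left(\left(69 + 12\right) 18 - 16040\right) + 33168 = \left(81 \cdot 18 - 16040\right) + 33168 = \left(1458 - 16040\right) + 33168 = -14582 + 33168 = 18586$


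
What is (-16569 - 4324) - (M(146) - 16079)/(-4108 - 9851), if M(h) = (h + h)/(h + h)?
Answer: -291661465/13959 ≈ -20894.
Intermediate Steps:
M(h) = 1 (M(h) = (2*h)/((2*h)) = (2*h)*(1/(2*h)) = 1)
(-16569 - 4324) - (M(146) - 16079)/(-4108 - 9851) = (-16569 - 4324) - (1 - 16079)/(-4108 - 9851) = -20893 - (-16078)/(-13959) = -20893 - (-16078)*(-1)/13959 = -20893 - 1*16078/13959 = -20893 - 16078/13959 = -291661465/13959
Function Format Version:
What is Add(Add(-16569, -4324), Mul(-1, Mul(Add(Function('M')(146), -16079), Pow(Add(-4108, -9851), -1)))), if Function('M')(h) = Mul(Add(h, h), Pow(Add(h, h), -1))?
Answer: Rational(-291661465, 13959) ≈ -20894.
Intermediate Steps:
Function('M')(h) = 1 (Function('M')(h) = Mul(Mul(2, h), Pow(Mul(2, h), -1)) = Mul(Mul(2, h), Mul(Rational(1, 2), Pow(h, -1))) = 1)
Add(Add(-16569, -4324), Mul(-1, Mul(Add(Function('M')(146), -16079), Pow(Add(-4108, -9851), -1)))) = Add(Add(-16569, -4324), Mul(-1, Mul(Add(1, -16079), Pow(Add(-4108, -9851), -1)))) = Add(-20893, Mul(-1, Mul(-16078, Pow(-13959, -1)))) = Add(-20893, Mul(-1, Mul(-16078, Rational(-1, 13959)))) = Add(-20893, Mul(-1, Rational(16078, 13959))) = Add(-20893, Rational(-16078, 13959)) = Rational(-291661465, 13959)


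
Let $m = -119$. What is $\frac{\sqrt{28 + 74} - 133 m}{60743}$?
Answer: $\frac{833}{3197} + \frac{\sqrt{102}}{60743} \approx 0.26072$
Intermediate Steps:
$\frac{\sqrt{28 + 74} - 133 m}{60743} = \frac{\sqrt{28 + 74} - -15827}{60743} = \left(\sqrt{102} + 15827\right) \frac{1}{60743} = \left(15827 + \sqrt{102}\right) \frac{1}{60743} = \frac{833}{3197} + \frac{\sqrt{102}}{60743}$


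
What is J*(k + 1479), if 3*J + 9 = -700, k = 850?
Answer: -1651261/3 ≈ -5.5042e+5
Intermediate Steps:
J = -709/3 (J = -3 + (⅓)*(-700) = -3 - 700/3 = -709/3 ≈ -236.33)
J*(k + 1479) = -709*(850 + 1479)/3 = -709/3*2329 = -1651261/3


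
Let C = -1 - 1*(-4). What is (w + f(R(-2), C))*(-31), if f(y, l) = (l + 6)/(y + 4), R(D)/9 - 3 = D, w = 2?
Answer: -1085/13 ≈ -83.462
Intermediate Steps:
R(D) = 27 + 9*D
C = 3 (C = -1 + 4 = 3)
f(y, l) = (6 + l)/(4 + y)
(w + f(R(-2), C))*(-31) = (2 + (6 + 3)/(4 + (27 + 9*(-2))))*(-31) = (2 + 9/(4 + (27 - 18)))*(-31) = (2 + 9/(4 + 9))*(-31) = (2 + 9/13)*(-31) = (35/13)*(-31) = -1085/13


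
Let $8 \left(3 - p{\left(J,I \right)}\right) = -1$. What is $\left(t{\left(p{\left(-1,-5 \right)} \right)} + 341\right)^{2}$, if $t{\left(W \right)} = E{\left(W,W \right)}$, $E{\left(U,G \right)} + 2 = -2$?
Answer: $113569$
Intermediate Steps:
$E{\left(U,G \right)} = -4$ ($E{\left(U,G \right)} = -2 - 2 = -4$)
$p{\left(J,I \right)} = \frac{25}{8}$ ($p{\left(J,I \right)} = 3 - - \frac{1}{8} = 3 + \frac{1}{8} = \frac{25}{8}$)
$t{\left(W \right)} = -4$
$\left(t{\left(p{\left(-1,-5 \right)} \right)} + 341\right)^{2} = \left(-4 + 341\right)^{2} = 337^{2} = 113569$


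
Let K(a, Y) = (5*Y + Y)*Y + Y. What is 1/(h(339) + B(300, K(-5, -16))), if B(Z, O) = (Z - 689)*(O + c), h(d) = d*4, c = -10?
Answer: -1/586034 ≈ -1.7064e-6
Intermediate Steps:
h(d) = 4*d
K(a, Y) = Y + 6*Y² (K(a, Y) = (6*Y)*Y + Y = 6*Y² + Y = Y + 6*Y²)
B(Z, O) = (-689 + Z)*(-10 + O) (B(Z, O) = (Z - 689)*(O - 10) = (-689 + Z)*(-10 + O))
1/(h(339) + B(300, K(-5, -16))) = 1/(4*339 + (6890 - (-11024)*(1 + 6*(-16)) - 10*300 - 16*(1 + 6*(-16))*300)) = 1/(1356 + (6890 - (-11024)*(1 - 96) - 3000 - 16*(1 - 96)*300)) = 1/(1356 + (6890 - (-11024)*(-95) - 3000 - 16*(-95)*300)) = 1/(1356 + (6890 - 689*1520 - 3000 + 1520*300)) = 1/(1356 + (6890 - 1047280 - 3000 + 456000)) = 1/(1356 - 587390) = 1/(-586034) = -1/586034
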